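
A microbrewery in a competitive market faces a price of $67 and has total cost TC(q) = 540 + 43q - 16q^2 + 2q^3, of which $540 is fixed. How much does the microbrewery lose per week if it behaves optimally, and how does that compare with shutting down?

Profit = -$252 at q = 6

AVC = 43 - 16q + 2q^2; min AVC = $11 at q = 4. Since P = $67 ≥ min AVC, the firm produces.
MC = 43 - 32q + 6q^2. Setting P = MC and taking the root on the rising branch gives q* = 6.
TR = 67·6 = 402. TC = 540 + 114 = 654. Profit = 402 − 654 = -$252.
Shutting down would mean losing the fixed cost of $540, so operating at a loss of $252 is better by $288.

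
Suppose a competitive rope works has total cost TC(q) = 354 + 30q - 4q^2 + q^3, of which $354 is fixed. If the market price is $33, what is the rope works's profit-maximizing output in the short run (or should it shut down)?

Strip out fixed cost: VC = 30q - 4q^2 + q^3. Then AVC = 30 - 4q + q^2 and MC = 30 - 8q + 3q^2.
AVC hits its minimum where MC = AVC, at q = 2, giving min AVC = 30 - 4·2 + 2^2 = $26.
P = $33 exceeds min AVC = $26, so the firm stays open.
P = MC gives -3 - 8q + 3q^2 = 0, with roots -1/3 and 3. Take the larger (rising MC): q* = 3.
Check: AVC at q = 3 is $27 ≤ P, so revenue covers variable cost.
Profit = P·q − TC = 33·3 − 435 = -$336, a loss, but smaller than the $354 fixed cost the firm would lose by shutting down.

Produce at q = 3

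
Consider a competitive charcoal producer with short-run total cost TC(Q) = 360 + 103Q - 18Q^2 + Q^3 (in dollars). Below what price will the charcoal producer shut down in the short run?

Short-run supply begins at min AVC. From VC = 103Q - 18Q^2 + Q^3, AVC = 103 - 18Q + Q^2.
dAVC/dQ = -18 + 2Q = 0 gives Q = 9. min AVC = 103 - 18·9 + 9^2 = 22.
The firm shuts down for any P below $22.

$22 per unit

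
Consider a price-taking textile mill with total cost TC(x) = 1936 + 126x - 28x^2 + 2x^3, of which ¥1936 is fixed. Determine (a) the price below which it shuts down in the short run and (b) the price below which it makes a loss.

Shutdown price = ¥28; break-even price = ¥236

AVC = 126 - 28x + 2x^2; minimized at x = 7, giving min AVC = ¥28. That is the shutdown price.
ATC = 1936/x + 126 - 28x + 2x^2. Setting dATC/dx = −1936/x^2 − 28 + 4x = 0 gives x = 11 (since 4·11^3 − 28·11^2 = 1936).
min ATC = 1936/11 + 126 − 28·11 + 2·11^2 = ¥236. That is the break-even price.
For ¥28 ≤ P < ¥236 the firm produces at a loss; below ¥28 it shuts down.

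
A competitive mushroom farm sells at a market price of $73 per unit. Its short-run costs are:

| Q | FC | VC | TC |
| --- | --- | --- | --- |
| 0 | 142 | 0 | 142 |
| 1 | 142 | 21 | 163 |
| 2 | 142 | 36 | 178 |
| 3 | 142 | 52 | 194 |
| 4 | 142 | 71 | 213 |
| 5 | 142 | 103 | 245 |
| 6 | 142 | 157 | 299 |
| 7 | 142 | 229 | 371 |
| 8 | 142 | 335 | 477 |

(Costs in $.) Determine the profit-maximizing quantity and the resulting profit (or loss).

Tabulate TR − TC: Q=0: -142; Q=1: -90; Q=2: -32; Q=3: 25; Q=4: 79; Q=5: 120; Q=6: 139; Q=7: 140; Q=8: 107.
Profit is maximized at Q = 7. AVC there is 229/7 = $32.71 ≤ P, so producing beats shutting down (which would give -$142).

Q = 7; profit = $140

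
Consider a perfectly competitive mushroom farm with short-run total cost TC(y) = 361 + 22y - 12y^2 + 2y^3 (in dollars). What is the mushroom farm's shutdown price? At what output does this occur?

$4 per unit, at y = 3

The firm shuts down when price falls below the minimum of average variable cost. AVC = VC/y = 22 - 12y + 2y^2.
dAVC/dy = -12 + 4y = 0 gives y = 3. min AVC = 22 - 12·3 + 2·3^2 = 4.
For P < $4 the firm produces nothing.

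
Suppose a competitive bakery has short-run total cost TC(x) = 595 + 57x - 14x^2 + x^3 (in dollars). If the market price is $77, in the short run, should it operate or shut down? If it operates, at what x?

From TC, MC = TC'(x) = 57 - 28x + 3x^2 and AVC = VC/x = 57 - 14x + x^2.
AVC hits its minimum where MC = AVC, at x = 7, giving min AVC = 57 - 14·7 + 7^2 = $8.
P = $77 exceeds min AVC = $8, so the firm stays open.
P = MC gives -20 - 28x + 3x^2 = 0, with roots -2/3 and 10. Take the larger (rising MC): x* = 10.
Check: AVC at x = 10 is $17 ≤ P, so revenue covers variable cost.
Profit = P·x − TC = 77·10 − 765 = $5.

Produce at x = 10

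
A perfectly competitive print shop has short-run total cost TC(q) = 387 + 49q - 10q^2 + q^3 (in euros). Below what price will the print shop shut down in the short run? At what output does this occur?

€24 per unit, at q = 5

The shutdown price is the minimum of AVC. VC = 49q - 10q^2 + q^3, so AVC = 49 - 10q + q^2.
At the minimum of AVC, MC = AVC. MC = 49 - 20q + 3q^2; setting MC = AVC gives 2q^2 - 10q = 0, so q = 5. min AVC = 24.
The firm shuts down for any P below €24.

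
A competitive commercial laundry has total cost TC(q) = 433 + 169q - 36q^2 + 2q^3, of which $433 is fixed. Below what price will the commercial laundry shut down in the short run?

The firm shuts down when price falls below the minimum of average variable cost. AVC = VC/q = 169 - 36q + 2q^2.
dAVC/dq = -36 + 4q = 0 gives q = 9. min AVC = 169 - 36·9 + 2·9^2 = 7.
For P < $7 the firm produces nothing.

$7 per unit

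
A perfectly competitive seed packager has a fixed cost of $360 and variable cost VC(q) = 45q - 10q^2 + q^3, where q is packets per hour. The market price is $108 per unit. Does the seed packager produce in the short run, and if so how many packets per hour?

Variable cost is VC = 45q - 10q^2 + q^3, so AVC = VC/q = 45 - 10q + q^2 and MC = dTC/dq = 45 - 20q + 3q^2.
The AVC parabola has its vertex at q = 10/2 = 5, where AVC = 45 - 10·5 + 5^2 = $20.
Because $108 ≥ $20, revenue can cover variable cost; the firm operates.
P = MC gives -63 - 20q + 3q^2 = 0, with roots -7/3 and 9. Take the larger (rising MC): q* = 9.
Check: AVC at q = 9 is $36 ≤ P, so revenue covers variable cost.
Profit = P·q − TC = 108·9 − 684 = $288.

Produce at q = 9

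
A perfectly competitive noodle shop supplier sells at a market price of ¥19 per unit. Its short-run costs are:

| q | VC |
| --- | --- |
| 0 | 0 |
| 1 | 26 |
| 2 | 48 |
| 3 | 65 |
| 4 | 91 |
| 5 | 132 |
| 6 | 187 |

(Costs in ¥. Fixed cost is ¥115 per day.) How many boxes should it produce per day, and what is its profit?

Tabulate TR − TC: q=0: -115; q=1: -122; q=2: -125; q=3: -123; q=4: -130; q=5: -152; q=6: -188.
Profit is highest at q = 0. Equivalently, the lowest AVC in the table is 65/3 ≈ ¥21.67 at q = 3, and P = ¥19 falls below it — price never covers variable cost, so the firm shuts down and loses only its fixed cost.

q = 0 (shut down); profit = -¥115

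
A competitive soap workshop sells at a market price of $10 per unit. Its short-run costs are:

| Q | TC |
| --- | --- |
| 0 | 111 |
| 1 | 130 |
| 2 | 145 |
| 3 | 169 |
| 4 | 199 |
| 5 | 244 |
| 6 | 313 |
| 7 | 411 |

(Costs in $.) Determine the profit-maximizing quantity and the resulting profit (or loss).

Q = 0 (shut down); profit = -$111

Compute π = P·Q − TC at each output: Q=0: -111; Q=1: -120; Q=2: -125; Q=3: -139; Q=4: -159; Q=5: -194; Q=6: -253; Q=7: -341.
Profit is highest at Q = 0. Equivalently, the lowest AVC in the table is 34/2 ≈ $17 at Q = 2, and P = $10 falls below it — price never covers variable cost, so the firm shuts down and loses only its fixed cost.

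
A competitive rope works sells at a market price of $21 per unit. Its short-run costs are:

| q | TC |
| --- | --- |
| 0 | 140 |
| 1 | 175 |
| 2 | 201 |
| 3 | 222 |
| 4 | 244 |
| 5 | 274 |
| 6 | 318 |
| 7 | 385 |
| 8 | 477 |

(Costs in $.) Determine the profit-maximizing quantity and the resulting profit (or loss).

q = 0 (shut down); profit = -$140

Compute π = P·q − TC at each output: q=0: -140; q=1: -154; q=2: -159; q=3: -159; q=4: -160; q=5: -169; q=6: -192; q=7: -238; q=8: -309.
Profit is highest at q = 0. Equivalently, the lowest AVC in the table is 104/4 ≈ $26 at q = 4, and P = $21 falls below it — price never covers variable cost, so the firm shuts down and loses only its fixed cost.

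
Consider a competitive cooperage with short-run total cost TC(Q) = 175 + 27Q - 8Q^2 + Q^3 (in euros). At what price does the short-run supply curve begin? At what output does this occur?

Short-run supply begins at min AVC. From VC = 27Q - 8Q^2 + Q^3, AVC = 27 - 8Q + Q^2.
At the minimum of AVC, MC = AVC. MC = 27 - 16Q + 3Q^2; setting MC = AVC gives 2Q^2 - 8Q = 0, so Q = 4. min AVC = 11.
So the shutdown price is €11.

€11 per unit, at Q = 4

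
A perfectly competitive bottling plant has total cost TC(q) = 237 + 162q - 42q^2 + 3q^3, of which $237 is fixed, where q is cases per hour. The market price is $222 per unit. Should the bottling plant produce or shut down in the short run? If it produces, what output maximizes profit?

Produce at q = 10

Variable cost is VC = 162q - 42q^2 + 3q^3, so AVC = VC/q = 162 - 42q + 3q^2 and MC = dTC/dq = 162 - 84q + 9q^2.
AVC is minimized where dAVC/dq = -42 + 6q = 0, at q = 7; min AVC = 162 - 42·7 + 3·7^2 = $15.
P = $222 exceeds min AVC = $15, so the firm stays open.
Set P = MC: 222 = 162 - 84q + 9q^2 → -60 - 84q + 9q^2 = 0. The roots are q = -2/3 and q = 10; the profit-maximizing output is on the rising part of MC, so q* = 10.
Check: AVC at q = 10 is $42 ≤ P, so revenue covers variable cost.
Profit = P·q − TC = 222·10 − 657 = $1563.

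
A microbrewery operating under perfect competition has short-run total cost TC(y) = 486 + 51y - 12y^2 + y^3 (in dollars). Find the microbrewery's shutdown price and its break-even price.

Shutdown price = $15; break-even price = $78

Shutdown price = min AVC. AVC = 51 - 12y + y^2, with vertex at y = 6 and minimum $15.
ATC = 486/y + 51 - 12y + y^2. Setting dATC/dy = −486/y^2 − 12 + 2y = 0 gives y = 9 (since 2·9^3 − 12·9^2 = 486).
min ATC = 486/9 + 51 − 12·9 + 9^2 = $78. That is the break-even price.
For $15 ≤ P < $78 the firm produces at a loss; below $15 it shuts down.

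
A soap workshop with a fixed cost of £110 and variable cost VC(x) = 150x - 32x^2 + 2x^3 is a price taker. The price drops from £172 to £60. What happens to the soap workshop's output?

AVC = 150 - 32x + 2x^2, minimized at x = 8 where min AVC = £22. MC = 150 - 64x + 6x^2.
With P = £172 above the shutdown price, P = MC gives x = 11.
At P = £60 ≥ min AVC, set P = MC: x = 9. The firm stays open but cuts output.

Output falls from 11 to 9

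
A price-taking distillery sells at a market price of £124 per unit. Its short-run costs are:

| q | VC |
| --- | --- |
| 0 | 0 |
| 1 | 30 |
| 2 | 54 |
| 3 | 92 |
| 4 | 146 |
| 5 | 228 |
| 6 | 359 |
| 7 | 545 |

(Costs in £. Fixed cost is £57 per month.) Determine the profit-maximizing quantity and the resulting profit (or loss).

q = 5; profit = £335

Compute π = P·q − TC at each output: q=0: -57; q=1: 37; q=2: 137; q=3: 223; q=4: 293; q=5: 335; q=6: 328; q=7: 266.
Profit is maximized at q = 5. AVC there is 228/5 = £45.60 ≤ P, so producing beats shutting down (which would give -£57).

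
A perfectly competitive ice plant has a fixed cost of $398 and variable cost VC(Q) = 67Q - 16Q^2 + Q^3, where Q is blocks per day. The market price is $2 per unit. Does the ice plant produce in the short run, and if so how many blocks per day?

Shut down

Strip out fixed cost: VC = 67Q - 16Q^2 + Q^3. Then AVC = 67 - 16Q + Q^2 and MC = 67 - 32Q + 3Q^2.
AVC hits its minimum where MC = AVC, at Q = 8, giving min AVC = 67 - 16·8 + 8^2 = $3.
Since P = $2 < min AVC = $3, price fails to cover variable cost at any output.
Shutting down limits the loss to fixed cost, $398.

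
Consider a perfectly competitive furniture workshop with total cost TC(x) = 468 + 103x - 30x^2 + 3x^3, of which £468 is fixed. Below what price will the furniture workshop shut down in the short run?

The firm shuts down when price falls below the minimum of average variable cost. AVC = VC/x = 103 - 30x + 3x^2.
dAVC/dx = -30 + 6x = 0 gives x = 5. min AVC = 103 - 30·5 + 3·5^2 = 28.
So the shutdown price is £28.

£28 per unit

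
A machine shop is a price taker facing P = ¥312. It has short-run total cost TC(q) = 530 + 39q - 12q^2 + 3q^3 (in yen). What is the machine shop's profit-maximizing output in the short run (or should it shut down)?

Strip out fixed cost: VC = 39q - 12q^2 + 3q^3. Then AVC = 39 - 12q + 3q^2 and MC = 39 - 24q + 9q^2.
AVC is minimized where dAVC/dq = -12 + 6q = 0, at q = 2; min AVC = 39 - 12·2 + 3·2^2 = ¥27.
Because ¥312 ≥ ¥27, revenue can cover variable cost; the firm operates.
P = MC gives -273 - 24q + 9q^2 = 0, with roots -13/3 and 7. Take the larger (rising MC): q* = 7.
Check: AVC at q = 7 is ¥102 ≤ P, so revenue covers variable cost.
Profit = P·q − TC = 312·7 − 1244 = ¥940.

Produce at q = 7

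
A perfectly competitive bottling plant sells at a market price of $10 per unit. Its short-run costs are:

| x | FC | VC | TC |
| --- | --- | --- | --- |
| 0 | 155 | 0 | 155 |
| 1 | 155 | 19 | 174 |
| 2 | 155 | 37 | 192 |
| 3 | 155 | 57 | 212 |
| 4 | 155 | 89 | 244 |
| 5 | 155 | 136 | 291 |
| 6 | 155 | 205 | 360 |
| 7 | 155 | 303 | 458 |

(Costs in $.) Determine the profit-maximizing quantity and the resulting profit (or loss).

x = 0 (shut down); profit = -$155

Tabulate TR − TC: x=0: -155; x=1: -164; x=2: -172; x=3: -182; x=4: -204; x=5: -241; x=6: -300; x=7: -388.
Profit is highest at x = 0. Equivalently, the lowest AVC in the table is 37/2 ≈ $18.50 at x = 2, and P = $10 falls below it — price never covers variable cost, so the firm shuts down and loses only its fixed cost.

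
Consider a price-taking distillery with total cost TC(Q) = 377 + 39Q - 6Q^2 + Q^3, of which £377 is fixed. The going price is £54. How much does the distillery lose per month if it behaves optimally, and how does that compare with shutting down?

Profit = -£277 at Q = 5

AVC = 39 - 6Q + Q^2; min AVC = £30 at Q = 3. Since P = £54 ≥ min AVC, the firm produces.
With MC = 39 - 12Q + 3Q^2, P = MC on the upward-sloping part at Q* = 5.
TR = 54·5 = 270. TC = 377 + 170 = 547. Profit = 270 − 547 = -£277.
Shutting down would mean losing the fixed cost of £377, so operating at a loss of £277 is better by £100.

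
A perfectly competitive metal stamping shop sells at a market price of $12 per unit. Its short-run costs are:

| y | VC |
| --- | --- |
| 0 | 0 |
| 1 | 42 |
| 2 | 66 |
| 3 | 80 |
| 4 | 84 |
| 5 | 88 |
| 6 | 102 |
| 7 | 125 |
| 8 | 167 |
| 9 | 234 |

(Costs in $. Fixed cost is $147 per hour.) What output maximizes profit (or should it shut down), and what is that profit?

Compute π = P·y − TC at each output: y=0: -147; y=1: -177; y=2: -189; y=3: -191; y=4: -183; y=5: -175; y=6: -177; y=7: -188; y=8: -218; y=9: -273.
Profit is highest at y = 0. Equivalently, the lowest AVC in the table is 102/6 ≈ $17 at y = 6, and P = $12 falls below it — price never covers variable cost, so the firm shuts down and loses only its fixed cost.

y = 0 (shut down); profit = -$147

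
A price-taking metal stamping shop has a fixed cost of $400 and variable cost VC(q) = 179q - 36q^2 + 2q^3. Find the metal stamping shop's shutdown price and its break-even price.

Shutdown price = min AVC. AVC = 179 - 36q + 2q^2, with vertex at q = 9 and minimum $17.
ATC = 400/q + 179 - 36q + 2q^2. Setting dATC/dq = −400/q^2 − 36 + 4q = 0 gives q = 10 (since 4·10^3 − 36·10^2 = 400).
min ATC = 400/10 + 179 − 36·10 + 2·10^2 = $59. That is the break-even price.
For $17 ≤ P < $59 the firm produces at a loss; below $17 it shuts down.

Shutdown price = $17; break-even price = $59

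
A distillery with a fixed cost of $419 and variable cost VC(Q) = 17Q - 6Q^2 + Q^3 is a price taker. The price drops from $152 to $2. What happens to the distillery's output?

MC = 17 - 12Q + 3Q^2; the shutdown threshold is min AVC = $8 (at Q = 3).
At P = $152 ≥ min AVC, set P = MC on the rising branch: Q = 9.
At P = $2 < min AVC = $8, price no longer covers variable cost at any output, so the firm shuts down: Q = 0.

Output falls from 9 to 0 (the firm shuts down)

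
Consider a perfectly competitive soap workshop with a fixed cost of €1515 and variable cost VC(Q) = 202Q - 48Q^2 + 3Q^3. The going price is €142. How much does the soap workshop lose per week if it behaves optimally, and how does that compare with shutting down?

Profit = -€315 at Q = 10

AVC = 202 - 48Q + 3Q^2 has its minimum €10 at Q = 8; price €142 clears that bar, so the firm operates.
MC = 202 - 96Q + 9Q^2. Setting P = MC and taking the root on the rising branch gives Q* = 10.
TR = 142·10 = 1420. TC = 1515 + 220 = 1735. Profit = 1420 − 1735 = -€315.
By producing, the firm covers all variable cost plus €1200 of fixed cost; shutting down would lose the full €1515.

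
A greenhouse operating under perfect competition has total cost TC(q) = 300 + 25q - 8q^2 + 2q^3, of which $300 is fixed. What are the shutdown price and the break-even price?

Shutdown price = $17; break-even price = $95

AVC = 25 - 8q + 2q^2; minimized at q = 2, giving min AVC = $17. That is the shutdown price.
ATC = 300/q + 25 - 8q + 2q^2. Setting dATC/dq = −300/q^2 − 8 + 4q = 0 gives q = 5 (since 4·5^3 − 8·5^2 = 300).
min ATC = 300/5 + 25 − 8·5 + 2·5^2 = $95. That is the break-even price.
Between these two prices the firm operates at a loss; above $95 it earns a profit.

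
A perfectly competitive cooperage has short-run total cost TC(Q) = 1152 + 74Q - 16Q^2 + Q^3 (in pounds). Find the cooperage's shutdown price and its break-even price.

Shutdown price = £10; break-even price = £122

Shutdown price = min AVC. AVC = 74 - 16Q + Q^2, with vertex at Q = 8 and minimum £10.
ATC = 1152/Q + 74 - 16Q + Q^2. Setting dATC/dQ = −1152/Q^2 − 16 + 2Q = 0 gives Q = 12 (since 2·12^3 − 16·12^2 = 1152).
min ATC = 1152/12 + 74 − 16·12 + 12^2 = £122. That is the break-even price.
Between these two prices the firm operates at a loss; above £122 it earns a profit.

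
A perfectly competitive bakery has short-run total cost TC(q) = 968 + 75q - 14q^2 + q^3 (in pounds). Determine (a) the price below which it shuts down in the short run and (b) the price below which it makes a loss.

AVC = 75 - 14q + q^2; minimized at q = 7, giving min AVC = £26. That is the shutdown price.
ATC = 968/q + 75 - 14q + q^2. Setting dATC/dq = −968/q^2 − 14 + 2q = 0 gives q = 11 (since 2·11^3 − 14·11^2 = 968).
min ATC = 968/11 + 75 − 14·11 + 11^2 = £130. That is the break-even price.
For £26 ≤ P < £130 the firm produces at a loss; below £26 it shuts down.

Shutdown price = £26; break-even price = £130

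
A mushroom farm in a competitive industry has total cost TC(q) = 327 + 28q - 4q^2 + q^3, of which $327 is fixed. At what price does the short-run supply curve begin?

$24 per unit

Short-run supply begins at min AVC. From VC = 28q - 4q^2 + q^3, AVC = 28 - 4q + q^2.
dAVC/dq = -4 + 2q = 0 gives q = 2. min AVC = 28 - 4·2 + 2^2 = 24.
So the shutdown price is $24.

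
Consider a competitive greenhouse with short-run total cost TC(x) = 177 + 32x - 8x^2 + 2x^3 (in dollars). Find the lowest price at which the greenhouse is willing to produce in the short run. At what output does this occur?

$24 per unit, at x = 2

The firm shuts down when price falls below the minimum of average variable cost. AVC = VC/x = 32 - 8x + 2x^2.
dAVC/dx = -8 + 4x = 0 gives x = 2. min AVC = 32 - 8·2 + 2·2^2 = 24.
So the shutdown price is $24.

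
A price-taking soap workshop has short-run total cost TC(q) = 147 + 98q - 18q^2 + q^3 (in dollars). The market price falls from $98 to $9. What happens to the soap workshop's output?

Output falls from 12 to 0 (the firm shuts down)

MC = 98 - 36q + 3q^2; the shutdown threshold is min AVC = $17 (at q = 9).
With P = $98 above the shutdown price, P = MC gives q = 12.
At P = $9 < min AVC = $17, price no longer covers variable cost at any output, so the firm shuts down: q = 0.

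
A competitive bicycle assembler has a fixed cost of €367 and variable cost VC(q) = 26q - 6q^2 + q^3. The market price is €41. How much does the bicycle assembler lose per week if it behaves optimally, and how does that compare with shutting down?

AVC = 26 - 6q + q^2 has its minimum €17 at q = 3; price €41 clears that bar, so the firm operates.
With MC = 26 - 12q + 3q^2, P = MC on the upward-sloping part at q* = 5.
TR = 41·5 = 205. TC = 367 + 105 = 472. Profit = 205 − 472 = -€267.
That loss of €267 beats the €367 the firm would lose by shutting down; producing recovers €100 of fixed cost.

Profit = -€267 at q = 5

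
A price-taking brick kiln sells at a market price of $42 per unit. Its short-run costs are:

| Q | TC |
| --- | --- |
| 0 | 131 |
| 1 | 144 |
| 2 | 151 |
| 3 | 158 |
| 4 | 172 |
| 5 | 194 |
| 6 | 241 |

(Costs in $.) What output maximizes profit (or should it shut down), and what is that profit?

Profit at each row (π = 42Q − TC): Q=0: -131; Q=1: -102; Q=2: -67; Q=3: -32; Q=4: -4; Q=5: 16; Q=6: 11.
Profit is maximized at Q = 5. AVC there is 63/5 = $12.60 ≤ P, so producing beats shutting down (which would give -$131).

Q = 5; profit = $16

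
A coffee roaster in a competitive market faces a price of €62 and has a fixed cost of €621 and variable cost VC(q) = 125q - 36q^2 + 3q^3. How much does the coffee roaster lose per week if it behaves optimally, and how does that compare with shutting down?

Profit = -€327 at q = 7

AVC = 125 - 36q + 3q^2; min AVC = €17 at q = 6. Since P = €62 ≥ min AVC, the firm produces.
MC = 125 - 72q + 9q^2. Setting P = MC and taking the root on the rising branch gives q* = 7.
TR = 62·7 = 434. TC = 621 + 140 = 761. Profit = 434 − 761 = -€327.
Shutting down would mean losing the fixed cost of €621, so operating at a loss of €327 is better by €294.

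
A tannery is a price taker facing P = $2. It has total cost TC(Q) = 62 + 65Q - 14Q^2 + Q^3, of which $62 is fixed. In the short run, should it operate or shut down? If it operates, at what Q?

Shut down

Strip out fixed cost: VC = 65Q - 14Q^2 + Q^3. Then AVC = 65 - 14Q + Q^2 and MC = 65 - 28Q + 3Q^2.
AVC hits its minimum where MC = AVC, at Q = 7, giving min AVC = 65 - 14·7 + 7^2 = $16.
P = $2 lies below min AVC = $16; no output level covers variable cost.
The firm minimizes its loss by shutting down and losing only its fixed cost of $62.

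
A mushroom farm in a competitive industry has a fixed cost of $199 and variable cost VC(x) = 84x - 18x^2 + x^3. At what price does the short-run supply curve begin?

$3 per unit

The firm shuts down when price falls below the minimum of average variable cost. AVC = VC/x = 84 - 18x + x^2.
dAVC/dx = -18 + 2x = 0 gives x = 9. min AVC = 84 - 18·9 + 9^2 = 3.
The firm shuts down for any P below $3.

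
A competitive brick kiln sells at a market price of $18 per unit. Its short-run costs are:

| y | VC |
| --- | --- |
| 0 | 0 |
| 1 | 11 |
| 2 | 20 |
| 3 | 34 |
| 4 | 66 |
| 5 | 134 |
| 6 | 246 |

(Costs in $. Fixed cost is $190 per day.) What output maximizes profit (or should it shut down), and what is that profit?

y = 3; profit = -$170

Tabulate TR − TC: y=0: -190; y=1: -183; y=2: -174; y=3: -170; y=4: -184; y=5: -234; y=6: -328.
Profit is maximized at y = 3. AVC there is 34/3 = $11.33 ≤ P, so producing beats shutting down (which would give -$190).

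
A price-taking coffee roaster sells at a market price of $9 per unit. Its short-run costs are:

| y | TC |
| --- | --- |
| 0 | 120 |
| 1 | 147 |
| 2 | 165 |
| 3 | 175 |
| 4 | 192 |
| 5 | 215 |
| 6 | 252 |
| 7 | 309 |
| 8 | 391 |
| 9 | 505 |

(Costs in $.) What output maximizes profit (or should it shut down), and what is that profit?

Compute π = P·y − TC at each output: y=0: -120; y=1: -138; y=2: -147; y=3: -148; y=4: -156; y=5: -170; y=6: -198; y=7: -246; y=8: -319; y=9: -424.
Profit is highest at y = 0. Equivalently, the lowest AVC in the table is 72/4 ≈ $18 at y = 4, and P = $9 falls below it — price never covers variable cost, so the firm shuts down and loses only its fixed cost.

y = 0 (shut down); profit = -$120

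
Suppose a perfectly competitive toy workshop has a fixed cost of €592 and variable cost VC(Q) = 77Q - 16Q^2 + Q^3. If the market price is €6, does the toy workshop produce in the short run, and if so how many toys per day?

From TC, MC = TC'(Q) = 77 - 32Q + 3Q^2 and AVC = VC/Q = 77 - 16Q + Q^2.
The AVC parabola has its vertex at Q = 16/2 = 8, where AVC = 77 - 16·8 + 8^2 = €13.
P = €6 lies below min AVC = €13; no output level covers variable cost.
Shutting down limits the loss to fixed cost, €592.

Shut down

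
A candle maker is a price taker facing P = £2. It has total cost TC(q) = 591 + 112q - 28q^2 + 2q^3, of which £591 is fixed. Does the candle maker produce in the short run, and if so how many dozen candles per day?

Shut down

From TC, MC = TC'(q) = 112 - 56q + 6q^2 and AVC = VC/q = 112 - 28q + 2q^2.
AVC is minimized where dAVC/dq = -28 + 4q = 0, at q = 7; min AVC = 112 - 28·7 + 2·7^2 = £14.
With P < min AVC (£2 < £14), every unit sold adds to the loss.
Best response: produce nothing and absorb the £591 fixed cost.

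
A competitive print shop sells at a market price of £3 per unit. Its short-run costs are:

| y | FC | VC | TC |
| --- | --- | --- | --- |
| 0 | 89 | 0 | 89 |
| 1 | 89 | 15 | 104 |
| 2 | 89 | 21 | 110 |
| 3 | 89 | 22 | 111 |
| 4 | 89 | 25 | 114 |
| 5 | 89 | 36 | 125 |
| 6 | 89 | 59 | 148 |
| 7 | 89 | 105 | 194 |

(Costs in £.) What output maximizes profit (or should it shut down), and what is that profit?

y = 0 (shut down); profit = -£89

Compute π = P·y − TC at each output: y=0: -89; y=1: -101; y=2: -104; y=3: -102; y=4: -102; y=5: -110; y=6: -130; y=7: -173.
Profit is highest at y = 0. Equivalently, the lowest AVC in the table is 25/4 ≈ £6.25 at y = 4, and P = £3 falls below it — price never covers variable cost, so the firm shuts down and loses only its fixed cost.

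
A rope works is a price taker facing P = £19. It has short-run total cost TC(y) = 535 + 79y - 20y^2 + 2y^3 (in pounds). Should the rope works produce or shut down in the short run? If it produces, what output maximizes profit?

Strip out fixed cost: VC = 79y - 20y^2 + 2y^3. Then AVC = 79 - 20y + 2y^2 and MC = 79 - 40y + 6y^2.
The AVC parabola has its vertex at y = 20/4 = 5, where AVC = 79 - 20·5 + 2·5^2 = £29.
With P < min AVC (£19 < £29), every unit sold adds to the loss.
The firm minimizes its loss by shutting down and losing only its fixed cost of £535.

Shut down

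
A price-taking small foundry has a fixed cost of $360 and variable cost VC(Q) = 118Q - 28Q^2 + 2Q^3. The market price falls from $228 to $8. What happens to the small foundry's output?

Output falls from 11 to 0 (the firm shuts down)

AVC = 118 - 28Q + 2Q^2, minimized at Q = 7 where min AVC = $20. MC = 118 - 56Q + 6Q^2.
With P = $228 above the shutdown price, P = MC gives Q = 11.
At P = $8 < min AVC = $20, price no longer covers variable cost at any output, so the firm shuts down: Q = 0.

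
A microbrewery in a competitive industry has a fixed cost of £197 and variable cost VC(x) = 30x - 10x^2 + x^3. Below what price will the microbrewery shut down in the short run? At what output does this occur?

The shutdown price is the minimum of AVC. VC = 30x - 10x^2 + x^3, so AVC = 30 - 10x + x^2.
dAVC/dx = -10 + 2x = 0 gives x = 5. min AVC = 30 - 10·5 + 5^2 = 5.
The firm shuts down for any P below £5.

£5 per unit, at x = 5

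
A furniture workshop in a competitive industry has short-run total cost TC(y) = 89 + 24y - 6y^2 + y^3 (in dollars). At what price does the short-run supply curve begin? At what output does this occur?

$15 per unit, at y = 3

The shutdown price is the minimum of AVC. VC = 24y - 6y^2 + y^3, so AVC = 24 - 6y + y^2.
dAVC/dy = -6 + 2y = 0 gives y = 3. min AVC = 24 - 6·3 + 3^2 = 15.
For P < $15 the firm produces nothing.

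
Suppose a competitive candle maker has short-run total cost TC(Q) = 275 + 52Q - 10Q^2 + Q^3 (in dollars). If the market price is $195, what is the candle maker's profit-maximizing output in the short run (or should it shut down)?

Variable cost is VC = 52Q - 10Q^2 + Q^3, so AVC = VC/Q = 52 - 10Q + Q^2 and MC = dTC/dQ = 52 - 20Q + 3Q^2.
AVC hits its minimum where MC = AVC, at Q = 5, giving min AVC = 52 - 10·5 + 5^2 = $27.
P = $195 exceeds min AVC = $27, so the firm stays open.
P = MC gives -143 - 20Q + 3Q^2 = 0, with roots -13/3 and 11. Take the larger (rising MC): Q* = 11.
Check: AVC at Q = 11 is $63 ≤ P, so revenue covers variable cost.
Profit = P·Q − TC = 195·11 − 968 = $1177.

Produce at Q = 11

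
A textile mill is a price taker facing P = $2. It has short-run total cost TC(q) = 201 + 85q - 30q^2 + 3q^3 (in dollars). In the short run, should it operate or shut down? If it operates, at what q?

Variable cost is VC = 85q - 30q^2 + 3q^3, so AVC = VC/q = 85 - 30q + 3q^2 and MC = dTC/dq = 85 - 60q + 9q^2.
AVC is minimized where dAVC/dq = -30 + 6q = 0, at q = 5; min AVC = 85 - 30·5 + 3·5^2 = $10.
P = $2 lies below min AVC = $10; no output level covers variable cost.
Best response: produce nothing and absorb the $201 fixed cost.

Shut down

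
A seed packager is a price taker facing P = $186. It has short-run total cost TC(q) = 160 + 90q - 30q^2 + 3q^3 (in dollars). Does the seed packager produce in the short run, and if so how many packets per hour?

Produce at q = 8

Strip out fixed cost: VC = 90q - 30q^2 + 3q^3. Then AVC = 90 - 30q + 3q^2 and MC = 90 - 60q + 9q^2.
The AVC parabola has its vertex at q = 30/6 = 5, where AVC = 90 - 30·5 + 3·5^2 = $15.
Since P = $186 ≥ min AVC = $15, price covers variable cost and the firm should produce.
P = MC gives -96 - 60q + 9q^2 = 0, with roots -4/3 and 8. Take the larger (rising MC): q* = 8.
Check: AVC at q = 8 is $42 ≤ P, so revenue covers variable cost.
Profit = P·q − TC = 186·8 − 496 = $992.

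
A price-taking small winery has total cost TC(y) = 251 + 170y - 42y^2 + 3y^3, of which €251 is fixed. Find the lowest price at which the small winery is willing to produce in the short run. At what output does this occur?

€23 per unit, at y = 7

Short-run supply begins at min AVC. From VC = 170y - 42y^2 + 3y^3, AVC = 170 - 42y + 3y^2.
dAVC/dy = -42 + 6y = 0 gives y = 7. min AVC = 170 - 42·7 + 3·7^2 = 23.
For P < €23 the firm produces nothing.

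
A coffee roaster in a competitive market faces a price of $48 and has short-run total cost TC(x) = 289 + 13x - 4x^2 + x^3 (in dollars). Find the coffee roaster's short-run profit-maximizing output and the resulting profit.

Profit = -$139 at x = 5

AVC = 13 - 4x + x^2 has its minimum $9 at x = 2; price $48 clears that bar, so the firm operates.
With MC = 13 - 8x + 3x^2, P = MC on the upward-sloping part at x* = 5.
TR = 48·5 = 240. TC = 289 + 90 = 379. Profit = 240 − 379 = -$139.
That loss of $139 beats the $289 the firm would lose by shutting down; producing recovers $150 of fixed cost.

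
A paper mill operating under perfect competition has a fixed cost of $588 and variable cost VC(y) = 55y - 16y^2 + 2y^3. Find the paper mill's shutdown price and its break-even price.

Shutdown price = $23; break-even price = $125

AVC = 55 - 16y + 2y^2; minimized at y = 4, giving min AVC = $23. That is the shutdown price.
ATC = 588/y + 55 - 16y + 2y^2. Setting dATC/dy = −588/y^2 − 16 + 4y = 0 gives y = 7 (since 4·7^3 − 16·7^2 = 588).
min ATC = 588/7 + 55 − 16·7 + 2·7^2 = $125. That is the break-even price.
Between these two prices the firm operates at a loss; above $125 it earns a profit.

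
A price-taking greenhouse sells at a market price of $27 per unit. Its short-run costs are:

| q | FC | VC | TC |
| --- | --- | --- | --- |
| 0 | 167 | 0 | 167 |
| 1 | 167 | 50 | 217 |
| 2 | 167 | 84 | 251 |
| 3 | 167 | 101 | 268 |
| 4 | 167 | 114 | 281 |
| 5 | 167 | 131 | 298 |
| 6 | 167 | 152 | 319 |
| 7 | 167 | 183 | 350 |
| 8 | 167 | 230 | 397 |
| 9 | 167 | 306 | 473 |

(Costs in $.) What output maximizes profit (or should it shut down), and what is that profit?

q = 6; profit = -$157

Compute π = P·q − TC at each output: q=0: -167; q=1: -190; q=2: -197; q=3: -187; q=4: -173; q=5: -163; q=6: -157; q=7: -161; q=8: -181; q=9: -230.
Profit is maximized at q = 6. AVC there is 152/6 = $25.33 ≤ P, so producing beats shutting down (which would give -$167).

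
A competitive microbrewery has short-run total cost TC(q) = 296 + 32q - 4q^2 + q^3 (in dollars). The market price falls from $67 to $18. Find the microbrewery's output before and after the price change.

Output falls from 5 to 0 (the firm shuts down)

MC = 32 - 8q + 3q^2; the shutdown threshold is min AVC = $28 (at q = 2).
With P = $67 above the shutdown price, P = MC gives q = 5.
At P = $18 < min AVC = $28, price no longer covers variable cost at any output, so the firm shuts down: q = 0.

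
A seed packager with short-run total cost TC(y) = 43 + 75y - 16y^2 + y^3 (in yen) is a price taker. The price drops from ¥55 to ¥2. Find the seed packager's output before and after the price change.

Output falls from 10 to 0 (the firm shuts down)

MC = 75 - 32y + 3y^2; the shutdown threshold is min AVC = ¥11 (at y = 8).
At P = ¥55 ≥ min AVC, set P = MC on the rising branch: y = 10.
At P = ¥2 < min AVC = ¥11, price no longer covers variable cost at any output, so the firm shuts down: y = 0.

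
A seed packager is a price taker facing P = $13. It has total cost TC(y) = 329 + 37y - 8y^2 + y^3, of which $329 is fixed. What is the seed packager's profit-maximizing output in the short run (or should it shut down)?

Shut down

Strip out fixed cost: VC = 37y - 8y^2 + y^3. Then AVC = 37 - 8y + y^2 and MC = 37 - 16y + 3y^2.
The AVC parabola has its vertex at y = 8/2 = 4, where AVC = 37 - 8·4 + 4^2 = $21.
P = $13 lies below min AVC = $21; no output level covers variable cost.
Shutting down limits the loss to fixed cost, $329.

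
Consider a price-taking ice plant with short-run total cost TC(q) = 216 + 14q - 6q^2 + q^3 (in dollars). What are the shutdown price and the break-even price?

Shutdown price = $5; break-even price = $50

Shutdown price = min AVC. AVC = 14 - 6q + q^2, with vertex at q = 3 and minimum $5.
ATC = 216/q + 14 - 6q + q^2. Setting dATC/dq = −216/q^2 − 6 + 2q = 0 gives q = 6 (since 2·6^3 − 6·6^2 = 216).
min ATC = 216/6 + 14 − 6·6 + 6^2 = $50. That is the break-even price.
For $5 ≤ P < $50 the firm produces at a loss; below $5 it shuts down.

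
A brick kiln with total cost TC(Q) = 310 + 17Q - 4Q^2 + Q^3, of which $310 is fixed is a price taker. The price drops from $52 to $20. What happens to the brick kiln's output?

AVC = 17 - 4Q + Q^2, minimized at Q = 2 where min AVC = $13. MC = 17 - 8Q + 3Q^2.
At P = $52 ≥ min AVC, set P = MC on the rising branch: Q = 5.
At P = $20 ≥ min AVC, set P = MC: Q = 3. The firm stays open but cuts output.

Output falls from 5 to 3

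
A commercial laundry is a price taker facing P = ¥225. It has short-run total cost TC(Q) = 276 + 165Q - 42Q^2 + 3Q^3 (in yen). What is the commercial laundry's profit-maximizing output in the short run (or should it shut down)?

Produce at Q = 10

From TC, MC = TC'(Q) = 165 - 84Q + 9Q^2 and AVC = VC/Q = 165 - 42Q + 3Q^2.
AVC is minimized where dAVC/dQ = -42 + 6Q = 0, at Q = 7; min AVC = 165 - 42·7 + 3·7^2 = ¥18.
P = ¥225 exceeds min AVC = ¥18, so the firm stays open.
P = MC gives -60 - 84Q + 9Q^2 = 0, with roots -2/3 and 10. Take the larger (rising MC): Q* = 10.
Check: AVC at Q = 10 is ¥45 ≤ P, so revenue covers variable cost.
Profit = P·Q − TC = 225·10 − 726 = ¥1524.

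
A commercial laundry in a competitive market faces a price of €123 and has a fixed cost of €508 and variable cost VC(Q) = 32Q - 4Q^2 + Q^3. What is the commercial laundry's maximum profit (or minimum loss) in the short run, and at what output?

Profit = -€18 at Q = 7

AVC = 32 - 4Q + Q^2; min AVC = €28 at Q = 2. Since P = €123 ≥ min AVC, the firm produces.
With MC = 32 - 8Q + 3Q^2, P = MC on the upward-sloping part at Q* = 7.
TR = 123·7 = 861. TC = 508 + 371 = 879. Profit = 861 − 879 = -€18.
That loss of €18 beats the €508 the firm would lose by shutting down; producing recovers €490 of fixed cost.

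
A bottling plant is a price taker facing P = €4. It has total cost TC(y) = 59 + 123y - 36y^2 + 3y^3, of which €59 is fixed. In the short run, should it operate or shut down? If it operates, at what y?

From TC, MC = TC'(y) = 123 - 72y + 9y^2 and AVC = VC/y = 123 - 36y + 3y^2.
AVC is minimized where dAVC/dy = -36 + 6y = 0, at y = 6; min AVC = 123 - 36·6 + 3·6^2 = €15.
Since P = €4 < min AVC = €15, price fails to cover variable cost at any output.
Shutting down limits the loss to fixed cost, €59.

Shut down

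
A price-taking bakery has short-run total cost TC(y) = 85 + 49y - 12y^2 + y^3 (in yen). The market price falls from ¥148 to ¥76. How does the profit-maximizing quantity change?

MC = 49 - 24y + 3y^2; the shutdown threshold is min AVC = ¥13 (at y = 6).
With P = ¥148 above the shutdown price, P = MC gives y = 11.
At P = ¥76 ≥ min AVC, set P = MC: y = 9. The firm stays open but cuts output.

Output falls from 11 to 9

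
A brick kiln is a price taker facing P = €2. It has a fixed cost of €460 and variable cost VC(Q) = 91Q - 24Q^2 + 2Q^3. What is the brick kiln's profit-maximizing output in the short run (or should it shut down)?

Shut down

From TC, MC = TC'(Q) = 91 - 48Q + 6Q^2 and AVC = VC/Q = 91 - 24Q + 2Q^2.
AVC is minimized where dAVC/dQ = -24 + 4Q = 0, at Q = 6; min AVC = 91 - 24·6 + 2·6^2 = €19.
Since P = €2 < min AVC = €19, price fails to cover variable cost at any output.
Shutting down limits the loss to fixed cost, €460.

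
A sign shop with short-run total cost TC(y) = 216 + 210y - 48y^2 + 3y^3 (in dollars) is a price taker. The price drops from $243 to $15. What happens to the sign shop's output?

AVC = 210 - 48y + 3y^2, minimized at y = 8 where min AVC = $18. MC = 210 - 96y + 9y^2.
At P = $243 ≥ min AVC, set P = MC on the rising branch: y = 11.
At P = $15 < min AVC = $18, price no longer covers variable cost at any output, so the firm shuts down: y = 0.

Output falls from 11 to 0 (the firm shuts down)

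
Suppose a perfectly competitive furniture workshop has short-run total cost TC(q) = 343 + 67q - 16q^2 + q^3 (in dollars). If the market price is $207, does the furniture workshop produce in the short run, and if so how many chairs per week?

Produce at q = 14

Variable cost is VC = 67q - 16q^2 + q^3, so AVC = VC/q = 67 - 16q + q^2 and MC = dTC/dq = 67 - 32q + 3q^2.
The AVC parabola has its vertex at q = 16/2 = 8, where AVC = 67 - 16·8 + 8^2 = $3.
Since P = $207 ≥ min AVC = $3, price covers variable cost and the firm should produce.
P = MC gives -140 - 32q + 3q^2 = 0, with roots -10/3 and 14. Take the larger (rising MC): q* = 14.
Check: AVC at q = 14 is $39 ≤ P, so revenue covers variable cost.
Profit = P·q − TC = 207·14 − 889 = $2009.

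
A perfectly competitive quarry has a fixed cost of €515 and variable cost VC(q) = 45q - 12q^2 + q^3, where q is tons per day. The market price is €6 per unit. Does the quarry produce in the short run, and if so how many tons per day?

From TC, MC = TC'(q) = 45 - 24q + 3q^2 and AVC = VC/q = 45 - 12q + q^2.
AVC hits its minimum where MC = AVC, at q = 6, giving min AVC = 45 - 12·6 + 6^2 = €9.
Since P = €6 < min AVC = €9, price fails to cover variable cost at any output.
Shutting down limits the loss to fixed cost, €515.

Shut down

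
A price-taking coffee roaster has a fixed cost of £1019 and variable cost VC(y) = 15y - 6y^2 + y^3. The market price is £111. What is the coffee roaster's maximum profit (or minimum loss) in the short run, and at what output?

Profit = -£379 at y = 8

AVC = 15 - 6y + y^2 has its minimum £6 at y = 3; price £111 clears that bar, so the firm operates.
With MC = 15 - 12y + 3y^2, P = MC on the upward-sloping part at y* = 8.
TR = 111·8 = 888. TC = 1019 + 248 = 1267. Profit = 888 − 1267 = -£379.
By producing, the firm covers all variable cost plus £640 of fixed cost; shutting down would lose the full £1019.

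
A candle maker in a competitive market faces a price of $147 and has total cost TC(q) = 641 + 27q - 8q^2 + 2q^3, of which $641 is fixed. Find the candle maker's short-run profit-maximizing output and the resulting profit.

Profit = -$65 at q = 6

AVC = 27 - 8q + 2q^2 has its minimum $19 at q = 2; price $147 clears that bar, so the firm operates.
MC = 27 - 16q + 6q^2. Setting P = MC and taking the root on the rising branch gives q* = 6.
TR = 147·6 = 882. TC = 641 + 306 = 947. Profit = 882 − 947 = -$65.
By producing, the firm covers all variable cost plus $576 of fixed cost; shutting down would lose the full $641.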